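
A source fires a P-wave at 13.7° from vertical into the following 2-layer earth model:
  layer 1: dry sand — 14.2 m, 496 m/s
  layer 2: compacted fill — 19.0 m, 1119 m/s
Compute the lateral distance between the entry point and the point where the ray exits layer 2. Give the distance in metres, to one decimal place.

15.5 m

Apply Snell's law at each interface; in layer i the horizontal offset is hᵢ·tan θᵢ.
Layer 1: θ = 13.70°; offset = 14.2·tan 13.70° = 3.462 m.
Layer 2: sin θ = 1119·sin 13.7°/496 = 0.5343, θ = 32.30°; offset = 19.0·tan 32.30° = 12.010 m.
Σ offsets = 15.472 m.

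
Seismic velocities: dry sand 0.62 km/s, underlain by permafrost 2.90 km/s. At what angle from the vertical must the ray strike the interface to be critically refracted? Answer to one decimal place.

Critical incidence: sin θ_c = V₁/V₂ = 0.62/2.90 = 0.2138.
θ_c = arcsin 0.2138 = 12.34°.

12.3°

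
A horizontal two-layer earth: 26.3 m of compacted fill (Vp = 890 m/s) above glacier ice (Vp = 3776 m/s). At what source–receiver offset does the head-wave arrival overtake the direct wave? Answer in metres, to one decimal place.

θ_c = arcsin(890/3776) = 13.63°, so cos θ_c = 0.9718 and tᵢ = 2h cos θ_c/V₁ = 0.0574 s.
At crossover x/V₁ = x/V₂ + tᵢ ⇒ x = tᵢ/(1/V₁ − 1/V₂) = 0.05744/(1.1236e-03 − 2.6483e-04) = 66.88 m.

66.9 m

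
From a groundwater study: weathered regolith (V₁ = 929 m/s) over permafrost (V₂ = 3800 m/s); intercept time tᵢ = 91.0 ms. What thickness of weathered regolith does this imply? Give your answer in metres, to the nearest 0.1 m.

43.6 m

h = tᵢ·V₁·V₂ / (2·√(V₂²−V₁²)).
√(V₂²−V₁²) = √(3800² − 929²) = 3684.7 m/s.
h = 0.091 s × 929 × 3800 / (2 × 3684.7) = 43.59 m.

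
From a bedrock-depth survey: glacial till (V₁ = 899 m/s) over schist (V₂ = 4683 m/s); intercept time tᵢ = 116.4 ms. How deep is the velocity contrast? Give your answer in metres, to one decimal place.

h = tᵢ·V₁·V₂ / (2·√(V₂²−V₁²)).
√(V₂²−V₁²) = √(4683² − 899²) = 4595.9 m/s.
h = 0.1164 s × 899 × 4683 / (2 × 4595.9) = 53.31 m.

53.3 m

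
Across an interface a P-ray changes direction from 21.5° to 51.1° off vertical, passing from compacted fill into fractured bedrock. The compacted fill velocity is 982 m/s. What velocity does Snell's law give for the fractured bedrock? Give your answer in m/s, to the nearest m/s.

2085 m/s

Snell's law: sin 21.5°/V₁ = sin 51.1°/V₂.
V₂ = V₁·sin 51.1°/sin 21.5° = 982 × 2.1234 = 2085.22 m/s.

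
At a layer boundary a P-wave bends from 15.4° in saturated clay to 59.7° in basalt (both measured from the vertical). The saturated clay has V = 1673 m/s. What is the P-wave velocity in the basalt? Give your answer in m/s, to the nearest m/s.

sin 15.4° = 0.2656; sin 59.7° = 0.8634.
V₂ = V₁·(sin θ₂/sin θ₁) = 1673·(0.8634/0.2656) = 5439.38 m/s.

5439 m/s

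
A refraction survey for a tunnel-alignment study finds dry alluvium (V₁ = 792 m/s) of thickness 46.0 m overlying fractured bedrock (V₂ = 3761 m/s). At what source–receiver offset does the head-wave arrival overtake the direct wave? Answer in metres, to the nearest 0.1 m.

x_cross = 2h·√((V₂+V₁)/(V₂−V₁)).
(V₂+V₁)/(V₂−V₁) = (3761+792)/(3761−792) = 1.5335; √ = 1.2384.
x_cross = 2·46.0·1.2384 = 113.93 m.

113.9 m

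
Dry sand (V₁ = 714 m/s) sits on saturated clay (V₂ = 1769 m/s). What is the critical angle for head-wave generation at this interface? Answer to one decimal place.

23.8°

Critical incidence: sin θ_c = V₁/V₂ = 714/1769 = 0.4036.
θ_c = arcsin 0.4036 = 23.80°.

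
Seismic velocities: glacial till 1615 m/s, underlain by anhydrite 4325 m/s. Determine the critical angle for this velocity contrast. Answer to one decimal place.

21.9°

At critical incidence the refracted ray runs along the interface (θ₂ = 90°), so sin θ_c = V₁/V₂.
θ_c = arcsin(1615/4325) = arcsin 0.3734 = 21.93°.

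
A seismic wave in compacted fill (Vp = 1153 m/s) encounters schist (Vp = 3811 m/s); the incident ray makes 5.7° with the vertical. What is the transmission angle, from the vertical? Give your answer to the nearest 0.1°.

19.2°

sin θ₁/V₁ = sin θ₂/V₂ ⇒ sin θ₂ = 3811·sin 5.7°/1153 = 3811·0.0993/1153 = 0.3283.
θ₂ = sin⁻¹(0.3283) = 19.16° (from vertical).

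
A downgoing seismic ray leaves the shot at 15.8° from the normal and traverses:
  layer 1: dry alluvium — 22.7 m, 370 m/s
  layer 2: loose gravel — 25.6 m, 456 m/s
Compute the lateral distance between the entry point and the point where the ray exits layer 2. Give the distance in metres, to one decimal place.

Apply Snell's law at each interface; in layer i the horizontal offset is hᵢ·tan θᵢ.
Layer 1: θ = 15.80°; offset = 22.7·tan 15.80° = 6.423 m.
Layer 2: sin θ = 456·sin 15.8°/370 = 0.3356, θ = 19.61°; offset = 25.6·tan 19.61° = 9.119 m.
Summing the layer offsets gives 15.543 m.

15.5 m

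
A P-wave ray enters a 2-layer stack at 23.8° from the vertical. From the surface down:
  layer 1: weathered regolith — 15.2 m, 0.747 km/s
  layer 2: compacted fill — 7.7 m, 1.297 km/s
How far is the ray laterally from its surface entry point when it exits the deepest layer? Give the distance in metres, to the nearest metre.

p = sin θ₁/V₁ = sin 23.8°/0.747 = 5.4022e-01 s/km is conserved through the stack.
Layer 1: θ = 23.80°; offset = 15.2·tan 23.80° = 6.704 m.
Layer 2: sin θ = p·1.297 = 0.7007 → θ = 44.48°; offset = 7.7·tan 44.48° = 7.562 m.
Total horizontal offset = 14.266 m.

14 m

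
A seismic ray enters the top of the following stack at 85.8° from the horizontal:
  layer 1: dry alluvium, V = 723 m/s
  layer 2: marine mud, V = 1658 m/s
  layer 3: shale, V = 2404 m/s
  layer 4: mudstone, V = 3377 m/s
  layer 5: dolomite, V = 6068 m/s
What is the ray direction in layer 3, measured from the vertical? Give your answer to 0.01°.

From the normal: θ₁ = 90° − 85.8° = 4.2°.
Ray parameter p = sin 4.2° / 723 = 1.0130e-04 s/m.
sin θ_3 = p·V_3 = 1.0130e-04 × 2404 = 0.2435.
θ_3 = arcsin 0.2435 = 14.09°.

14.09°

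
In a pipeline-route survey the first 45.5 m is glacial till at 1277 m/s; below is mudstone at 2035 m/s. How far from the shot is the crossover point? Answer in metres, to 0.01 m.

190.22 m

θ_c = arcsin(1277/2035) = 38.87°, so cos θ_c = 0.7786 and tᵢ = 2h cos θ_c/V₁ = 0.0555 s.
At crossover x/V₁ = x/V₂ + tᵢ ⇒ x = tᵢ/(1/V₁ − 1/V₂) = 0.05548/(7.8309e-04 − 4.9140e-04) = 190.22 m.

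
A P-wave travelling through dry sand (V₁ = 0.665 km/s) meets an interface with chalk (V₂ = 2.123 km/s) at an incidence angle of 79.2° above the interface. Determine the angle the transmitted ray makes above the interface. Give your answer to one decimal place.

53.3°

Convert to the normal: θ₁ = 90° − 79.2° = 10.8°.
sin θ₁/V₁ = sin θ₂/V₂ ⇒ sin θ₂ = 2.123·sin 10.8°/0.665 = 2.123·0.1874/0.665 = 0.5982.
θ₂ = arcsin 0.5982 = 36.74° from the normal.
From the interface: 90° − 36.74° = 53.26°.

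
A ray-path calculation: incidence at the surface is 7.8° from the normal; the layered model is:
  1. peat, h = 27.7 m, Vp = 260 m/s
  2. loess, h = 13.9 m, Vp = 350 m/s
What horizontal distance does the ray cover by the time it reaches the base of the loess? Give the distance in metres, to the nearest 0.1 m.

6.4 m

Apply Snell's law at each interface; in layer i the horizontal offset is hᵢ·tan θᵢ.
Layer 1: θ = 7.80°; offset = 27.7·tan 7.80° = 3.794 m.
Layer 2: sin θ = 350·sin 7.8°/260 = 0.1827, θ = 10.53°; offset = 13.9·tan 10.53° = 2.583 m.
Σ offsets = 6.377 m.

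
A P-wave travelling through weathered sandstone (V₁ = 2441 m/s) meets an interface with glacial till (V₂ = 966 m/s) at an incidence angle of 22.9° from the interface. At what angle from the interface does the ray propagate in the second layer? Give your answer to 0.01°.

68.62°

Convert to the normal: θ₁ = 90° − 22.9° = 67.1°.
sin θ₁/V₁ = sin θ₂/V₂ ⇒ sin θ₂ = 966·sin 67.1°/2441 = 966·0.9212/2441 = 0.3645.
θ₂ = sin⁻¹(0.3645) = 21.38° (from vertical).
From the interface: 90° − 21.38° = 68.62°.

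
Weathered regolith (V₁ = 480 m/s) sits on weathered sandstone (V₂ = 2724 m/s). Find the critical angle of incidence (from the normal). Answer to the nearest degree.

At critical incidence the refracted ray runs along the interface (θ₂ = 90°), so sin θ_c = V₁/V₂.
θ_c = arcsin(480/2724) = arcsin 0.1762 = 10.15°.

10°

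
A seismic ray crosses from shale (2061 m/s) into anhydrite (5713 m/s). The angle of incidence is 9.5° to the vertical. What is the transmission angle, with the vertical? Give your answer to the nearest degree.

27°

Snell's law: sin θ₂ = (V₂/V₁)·sin θ₁ = (5713/2061)·sin 9.5° = 0.4575.
θ₂ = sin⁻¹(0.4575) = 27.23° (from vertical).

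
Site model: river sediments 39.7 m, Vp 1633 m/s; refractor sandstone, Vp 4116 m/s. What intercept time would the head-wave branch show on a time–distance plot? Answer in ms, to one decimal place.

θ_c = arcsin(V₁/V₂) = arcsin(1633/4116) = 23.37°; cos θ_c = 0.9179.
tᵢ = 2h·cos θ_c / V₁ = 2·39.7·0.9179 / 1633 = 0.04463 s.

44.6 ms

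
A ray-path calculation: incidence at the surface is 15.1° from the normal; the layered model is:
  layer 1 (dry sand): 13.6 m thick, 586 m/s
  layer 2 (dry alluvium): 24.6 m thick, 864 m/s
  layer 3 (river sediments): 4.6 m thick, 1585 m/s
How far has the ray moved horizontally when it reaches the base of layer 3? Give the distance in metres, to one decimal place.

p = sin θ₁/V₁ = sin 15.1°/586 = 4.4455e-04 s/m is conserved through the stack.
Layer 1: θ = 15.10°; offset = 13.6·tan 15.10° = 3.670 m.
Layer 2: sin θ = p·864 = 0.3841 → θ = 22.59°; offset = 24.6·tan 22.59° = 10.234 m.
Layer 3: sin θ = p·1585 = 0.7046 → θ = 44.80°; offset = 4.6·tan 44.80° = 4.568 m.
Σ offsets = 18.471 m.

18.5 m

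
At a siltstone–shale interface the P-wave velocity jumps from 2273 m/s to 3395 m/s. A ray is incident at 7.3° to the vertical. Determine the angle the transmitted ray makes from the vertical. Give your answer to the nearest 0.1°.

Snell's law: sin θ₂ = (V₂/V₁)·sin θ₁ = (3395/2273)·sin 7.3° = 0.1898.
θ₂ = sin⁻¹(0.1898) = 10.94° (from vertical).

10.9°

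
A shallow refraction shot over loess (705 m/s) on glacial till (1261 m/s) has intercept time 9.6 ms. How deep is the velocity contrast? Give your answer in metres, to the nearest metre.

θ_c = arcsin(705/1261) = 33.99°; cos θ_c = 0.8291.
tᵢ = 2h cos θ_c/V₁ ⇒ h = tᵢ·V₁/(2 cos θ_c) = 0.0096·705/(2·0.8291) = 4.08 m.

4 m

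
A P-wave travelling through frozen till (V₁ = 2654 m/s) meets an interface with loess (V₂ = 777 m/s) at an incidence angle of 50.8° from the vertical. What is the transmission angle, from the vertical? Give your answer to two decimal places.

Snell's law: sin θ₂ = (V₂/V₁)·sin θ₁ = (777/2654)·sin 50.8° = 0.2269.
θ₂ = sin⁻¹(0.2269) = 13.11° (from vertical).

13.11°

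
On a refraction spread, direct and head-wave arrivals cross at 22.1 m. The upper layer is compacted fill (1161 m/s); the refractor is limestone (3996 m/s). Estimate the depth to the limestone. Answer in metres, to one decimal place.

h = (x_cross/2)·√((V₂−V₁)/(V₂+V₁)).
(V₂−V₁)/(V₂+V₁) = (3996−1161)/(3996+1161) = 0.5497; √ = 0.7414.
h = (22.1/2)·0.7414 = 8.19 m.

8.2 m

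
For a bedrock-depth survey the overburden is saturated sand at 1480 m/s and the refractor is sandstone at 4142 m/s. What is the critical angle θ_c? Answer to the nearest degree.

Critical incidence: sin θ_c = V₁/V₂ = 1480/4142 = 0.3573.
θ_c = arcsin 0.3573 = 20.94°.

21°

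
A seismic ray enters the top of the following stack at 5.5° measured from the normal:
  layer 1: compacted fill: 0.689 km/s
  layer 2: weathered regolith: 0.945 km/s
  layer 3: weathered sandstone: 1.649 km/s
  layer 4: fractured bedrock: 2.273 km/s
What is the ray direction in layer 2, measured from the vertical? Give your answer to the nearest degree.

8°

Ray parameter p = sin 5.5° / 0.689 = 1.3911e-01 s/km.
sin θ_2 = p·V_2 = 1.3911e-01 × 0.945 = 0.1315.
θ_2 = 7.55° from the vertical.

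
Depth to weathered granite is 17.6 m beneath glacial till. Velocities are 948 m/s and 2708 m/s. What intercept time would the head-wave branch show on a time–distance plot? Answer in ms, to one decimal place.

θ_c = arcsin(V₁/V₂) = arcsin(948/2708) = 20.49°; cos θ_c = 0.9367.
tᵢ = 2h·cos θ_c / V₁ = 2·17.6·0.9367 / 948 = 0.03478 s.

34.8 ms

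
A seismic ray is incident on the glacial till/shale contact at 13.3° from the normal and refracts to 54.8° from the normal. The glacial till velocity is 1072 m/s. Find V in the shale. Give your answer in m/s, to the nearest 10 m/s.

Snell's law: sin 13.3°/V₁ = sin 54.8°/V₂.
V₂ = V₁·sin 54.8°/sin 13.3° = 1072 × 3.5520 = 3807.78 m/s.

3810 m/s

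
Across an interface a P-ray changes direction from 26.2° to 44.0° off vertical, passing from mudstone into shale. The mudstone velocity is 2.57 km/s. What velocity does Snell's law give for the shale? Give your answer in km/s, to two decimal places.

sin 26.2° = 0.4415; sin 44.0° = 0.6947.
V₂ = V₁·(sin θ₂/sin θ₁) = 2.57·(0.6947/0.4415) = 4.04 km/s.

4.04 km/s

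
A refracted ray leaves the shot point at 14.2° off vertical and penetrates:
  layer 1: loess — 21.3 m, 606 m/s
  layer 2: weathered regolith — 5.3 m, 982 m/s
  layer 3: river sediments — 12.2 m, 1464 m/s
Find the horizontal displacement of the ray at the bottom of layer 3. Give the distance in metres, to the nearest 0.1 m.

Ray parameter p = sin 14.2° / 606 m/s = 4.0480e-04 s/m.
Layer 1: θ = 14.20°; offset = 21.3·tan 14.20° = 5.390 m.
Layer 2: sin θ = p·982 = 0.3975 → θ = 23.42°; offset = 5.3·tan 23.42° = 2.296 m.
Layer 3: sin θ = p·1464 = 0.5926 → θ = 36.34°; offset = 12.2·tan 36.34° = 8.976 m.
Σ offsets = 16.662 m.

16.7 m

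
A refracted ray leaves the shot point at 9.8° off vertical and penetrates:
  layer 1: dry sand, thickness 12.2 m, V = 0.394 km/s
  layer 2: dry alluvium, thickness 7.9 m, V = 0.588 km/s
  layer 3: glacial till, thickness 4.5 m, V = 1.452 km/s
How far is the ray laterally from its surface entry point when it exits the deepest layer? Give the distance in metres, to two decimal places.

7.81 m

Apply Snell's law at each interface; in layer i the horizontal offset is hᵢ·tan θᵢ.
Layer 1: θ = 9.80°; offset = 12.2·tan 9.80° = 2.1073 m.
Layer 2: sin θ = 0.588·sin 9.8°/0.394 = 0.2540, θ = 14.72°; offset = 7.9·tan 14.72° = 2.0748 m.
Layer 3: sin θ = 1.452·sin 9.8°/0.394 = 0.6273, θ = 38.85°; offset = 4.5·tan 38.85° = 3.6244 m.
Σ offsets = 7.8065 m.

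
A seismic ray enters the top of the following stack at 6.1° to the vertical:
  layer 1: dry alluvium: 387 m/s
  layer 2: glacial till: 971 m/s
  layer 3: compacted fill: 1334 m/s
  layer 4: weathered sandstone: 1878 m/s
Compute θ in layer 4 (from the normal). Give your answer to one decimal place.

Snell's law across each interface conserves sin θ / V, so sin θ_4 = V_4·sin θ₁/V₁.
sin θ_4 = 1878 × sin 6.1° / 387 = 0.5157.
θ_4 = arcsin 0.5157 = 31.04°.

31.0°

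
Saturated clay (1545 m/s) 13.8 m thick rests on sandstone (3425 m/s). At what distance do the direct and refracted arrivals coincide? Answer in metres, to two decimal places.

44.88 m

θ_c = arcsin(1545/3425) = 26.81°, so cos θ_c = 0.8925 and tᵢ = 2h cos θ_c/V₁ = 0.0159 s.
At crossover x/V₁ = x/V₂ + tᵢ ⇒ x = tᵢ/(1/V₁ − 1/V₂) = 0.01594/(6.4725e-04 − 2.9197e-04) = 44.88 m.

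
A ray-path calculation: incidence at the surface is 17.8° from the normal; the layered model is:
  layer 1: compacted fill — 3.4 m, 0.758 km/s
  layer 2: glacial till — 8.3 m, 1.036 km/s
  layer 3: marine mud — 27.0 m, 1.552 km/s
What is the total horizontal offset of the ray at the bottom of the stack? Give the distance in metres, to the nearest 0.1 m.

Ray parameter p = sin 17.8° / 0.758 km/s = 4.0329e-01 s/km.
Layer 1: θ = 17.80°; offset = 3.4·tan 17.80° = 1.092 m.
Layer 2: sin θ = p·1.036 = 0.4178 → θ = 24.70°; offset = 8.3·tan 24.70° = 3.817 m.
Layer 3: sin θ = p·1.552 = 0.6259 → θ = 38.75°; offset = 27.0·tan 38.75° = 21.669 m.
Σ offsets = 26.578 m.

26.6 m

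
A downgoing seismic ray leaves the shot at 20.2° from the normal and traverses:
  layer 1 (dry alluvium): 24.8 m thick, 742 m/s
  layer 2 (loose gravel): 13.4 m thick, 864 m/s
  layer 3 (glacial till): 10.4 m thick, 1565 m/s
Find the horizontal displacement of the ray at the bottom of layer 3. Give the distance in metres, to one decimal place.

p = sin θ₁/V₁ = sin 20.2°/742 = 4.6536e-04 s/m is conserved through the stack.
Layer 1: θ = 20.20°; offset = 24.8·tan 20.20° = 9.125 m.
Layer 2: sin θ = p·864 = 0.4021 → θ = 23.71°; offset = 13.4·tan 23.71° = 5.884 m.
Layer 3: sin θ = p·1565 = 0.7283 → θ = 46.74°; offset = 10.4·tan 46.74° = 11.053 m.
Total horizontal offset = 26.062 m.

26.1 m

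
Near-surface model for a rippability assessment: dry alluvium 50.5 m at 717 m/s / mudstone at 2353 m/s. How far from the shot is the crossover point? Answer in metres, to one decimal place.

138.4 m

x_cross = 2h·√((V₂+V₁)/(V₂−V₁)).
(V₂+V₁)/(V₂−V₁) = (2353+717)/(2353−717) = 1.8765; √ = 1.3699.
x_cross = 2·50.5·1.3699 = 138.36 m.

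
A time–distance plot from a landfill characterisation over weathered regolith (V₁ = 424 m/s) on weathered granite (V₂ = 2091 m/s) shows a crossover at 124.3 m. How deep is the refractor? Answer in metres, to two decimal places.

x_cross = 2h·√((V₂+V₁)/(V₂−V₁)) → h = x_cross / (2·√((V₂+V₁)/(V₂−V₁))).
√((V₂+V₁)/(V₂−V₁)) = √((2091+424)/(2091−424)) = 1.2283.
h = 124.3 / (2·1.2283) = 50.60 m.

50.60 m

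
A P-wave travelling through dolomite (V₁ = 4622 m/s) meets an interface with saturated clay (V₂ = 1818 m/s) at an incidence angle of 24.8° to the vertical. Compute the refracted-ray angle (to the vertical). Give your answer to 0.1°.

sin θ₁/V₁ = sin θ₂/V₂ ⇒ sin θ₂ = 1818·sin 24.8°/4622 = 1818·0.4195/4622 = 0.1650.
θ₂ = sin⁻¹(0.1650) = 9.50° (from vertical).

9.5°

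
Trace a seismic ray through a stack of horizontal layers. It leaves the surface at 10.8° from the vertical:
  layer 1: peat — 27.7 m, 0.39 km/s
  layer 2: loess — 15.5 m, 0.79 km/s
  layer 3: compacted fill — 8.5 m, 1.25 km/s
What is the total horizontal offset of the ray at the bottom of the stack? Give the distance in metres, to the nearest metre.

Ray parameter p = sin 10.8° / 0.39 km/s = 4.8046e-01 s/km.
Layer 1: θ = 10.80°; offset = 27.7·tan 10.80° = 5.284 m.
Layer 2: sin θ = p·0.79 = 0.3796 → θ = 22.31°; offset = 15.5·tan 22.31° = 6.359 m.
Layer 3: sin θ = p·1.25 = 0.6006 → θ = 36.91°; offset = 8.5·tan 36.91° = 6.385 m.
Σ offsets = 18.028 m.

18 m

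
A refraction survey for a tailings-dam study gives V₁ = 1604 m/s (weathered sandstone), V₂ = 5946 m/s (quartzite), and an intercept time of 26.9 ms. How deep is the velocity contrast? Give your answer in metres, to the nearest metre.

θ_c = arcsin(1604/5946) = 15.65°; cos θ_c = 0.9629.
tᵢ = 2h cos θ_c/V₁ ⇒ h = tᵢ·V₁/(2 cos θ_c) = 0.0269·1604/(2·0.9629) = 22.40 m.

22 m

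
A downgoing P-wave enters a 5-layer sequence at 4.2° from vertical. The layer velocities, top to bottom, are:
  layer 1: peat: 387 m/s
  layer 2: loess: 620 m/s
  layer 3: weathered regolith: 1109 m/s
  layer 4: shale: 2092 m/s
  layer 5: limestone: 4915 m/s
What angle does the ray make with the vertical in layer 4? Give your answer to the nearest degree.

Snell's law across each interface conserves sin θ / V, so sin θ_4 = V_4·sin θ₁/V₁.
sin θ_4 = 2092 × sin 4.2° / 387 = 0.3959.
θ_4 = arcsin 0.3959 = 23.32°.

23°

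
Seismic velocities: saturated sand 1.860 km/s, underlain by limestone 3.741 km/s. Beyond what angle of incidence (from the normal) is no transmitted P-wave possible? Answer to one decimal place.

29.8°

At critical incidence the refracted ray runs along the interface (θ₂ = 90°), so sin θ_c = V₁/V₂.
θ_c = arcsin(1.860/3.741) = arcsin 0.4972 = 29.81°.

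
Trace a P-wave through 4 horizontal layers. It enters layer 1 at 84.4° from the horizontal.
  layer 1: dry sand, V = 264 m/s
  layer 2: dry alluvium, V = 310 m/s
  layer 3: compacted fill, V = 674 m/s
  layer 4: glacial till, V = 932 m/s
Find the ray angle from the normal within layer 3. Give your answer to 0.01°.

From the normal: θ₁ = 90° − 84.4° = 5.6°.
Snell's law across each interface conserves sin θ / V, so sin θ_3 = V_3·sin θ₁/V₁.
sin θ_3 = 674 × sin 5.6° / 264 = 0.2491.
θ_3 = arcsin 0.2491 = 14.43°.

14.43°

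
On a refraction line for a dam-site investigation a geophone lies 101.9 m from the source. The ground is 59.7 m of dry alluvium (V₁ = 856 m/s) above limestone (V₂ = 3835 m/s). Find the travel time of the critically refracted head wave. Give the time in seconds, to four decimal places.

θ_c = arcsin(V₁/V₂) = arcsin(856/3835) = 12.90°, cos θ_c = 0.9748.
Intercept time tᵢ = 2h cos θ_c / V₁ = 2·59.7·0.9748/856 = 0.13597 s.
t = x/V₂ + tᵢ = 101.9/3835 + 0.13597 = 0.16254 s.

0.1625 s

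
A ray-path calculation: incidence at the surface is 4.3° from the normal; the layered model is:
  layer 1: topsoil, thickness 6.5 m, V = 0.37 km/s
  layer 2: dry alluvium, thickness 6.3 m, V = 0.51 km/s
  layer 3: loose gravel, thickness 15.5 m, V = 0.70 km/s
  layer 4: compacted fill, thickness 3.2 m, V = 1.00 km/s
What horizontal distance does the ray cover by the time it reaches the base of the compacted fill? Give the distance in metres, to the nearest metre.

Ray parameter p = sin 4.3° / 0.37 km/s = 2.0265e-01 s/km.
Layer 1: θ = 4.30°; offset = 6.5·tan 4.30° = 0.489 m.
Layer 2: sin θ = p·0.51 = 0.1033 → θ = 5.93°; offset = 6.3·tan 5.93° = 0.655 m.
Layer 3: sin θ = p·0.70 = 0.1419 → θ = 8.16°; offset = 15.5·tan 8.16° = 2.221 m.
Layer 4: sin θ = p·1.00 = 0.2026 → θ = 11.69°; offset = 3.2·tan 11.69° = 0.662 m.
Σ offsets = 4.027 m.

4 m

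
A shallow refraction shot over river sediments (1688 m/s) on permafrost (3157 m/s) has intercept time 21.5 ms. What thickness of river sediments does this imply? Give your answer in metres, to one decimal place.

21.5 m

θ_c = arcsin(1688/3157) = 32.32°; cos θ_c = 0.8451.
tᵢ = 2h cos θ_c/V₁ ⇒ h = tᵢ·V₁/(2 cos θ_c) = 0.0215·1688/(2·0.8451) = 21.47 m.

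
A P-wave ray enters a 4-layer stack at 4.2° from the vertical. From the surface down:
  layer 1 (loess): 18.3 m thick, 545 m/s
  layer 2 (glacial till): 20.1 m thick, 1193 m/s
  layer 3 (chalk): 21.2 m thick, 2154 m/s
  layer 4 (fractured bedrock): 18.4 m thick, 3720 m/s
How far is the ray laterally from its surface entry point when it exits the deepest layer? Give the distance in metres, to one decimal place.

p = sin θ₁/V₁ = sin 4.2°/545 = 1.3438e-04 s/m is conserved through the stack.
Layer 1: θ = 4.20°; offset = 18.3·tan 4.20° = 1.344 m.
Layer 2: sin θ = p·1193 = 0.1603 → θ = 9.23°; offset = 20.1·tan 9.23° = 3.265 m.
Layer 3: sin θ = p·2154 = 0.2895 → θ = 16.83°; offset = 21.2·tan 16.83° = 6.411 m.
Layer 4: sin θ = p·3720 = 0.4999 → θ = 29.99°; offset = 18.4·tan 29.99° = 10.620 m.
Summing the layer offsets gives 21.640 m.

21.6 m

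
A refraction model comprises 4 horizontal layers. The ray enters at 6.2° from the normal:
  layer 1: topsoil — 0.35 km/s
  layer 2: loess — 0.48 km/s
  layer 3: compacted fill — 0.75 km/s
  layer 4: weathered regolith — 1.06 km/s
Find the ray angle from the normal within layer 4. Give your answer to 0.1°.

19.1°

Ray parameter p = sin 6.2° / 0.35 = 3.0857e-01 s/km.
sin θ_4 = p·V_4 = 3.0857e-01 × 1.06 = 0.3271.
θ_4 = 19.09° from the vertical.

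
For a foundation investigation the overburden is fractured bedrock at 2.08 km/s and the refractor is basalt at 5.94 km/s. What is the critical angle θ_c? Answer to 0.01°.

20.50°

At critical incidence the refracted ray runs along the interface (θ₂ = 90°), so sin θ_c = V₁/V₂.
θ_c = arcsin(2.08/5.94) = arcsin 0.3502 = 20.50°.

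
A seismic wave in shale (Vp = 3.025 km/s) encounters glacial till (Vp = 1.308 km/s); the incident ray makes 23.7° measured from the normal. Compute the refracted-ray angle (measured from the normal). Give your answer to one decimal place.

10.0°

sin θ₁/V₁ = sin θ₂/V₂ ⇒ sin θ₂ = 1.308·sin 23.7°/3.025 = 1.308·0.4019/3.025 = 0.1738.
θ₂ = arcsin 0.1738 = 10.01° from the normal.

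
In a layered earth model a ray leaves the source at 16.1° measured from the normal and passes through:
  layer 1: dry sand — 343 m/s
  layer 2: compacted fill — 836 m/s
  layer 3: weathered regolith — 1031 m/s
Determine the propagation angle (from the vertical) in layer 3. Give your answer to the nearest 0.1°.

56.5°

Snell's law across each interface conserves sin θ / V, so sin θ_3 = V_3·sin θ₁/V₁.
sin θ_3 = 1031 × sin 16.1° / 343 = 0.8336.
θ_3 = 56.47° from the vertical.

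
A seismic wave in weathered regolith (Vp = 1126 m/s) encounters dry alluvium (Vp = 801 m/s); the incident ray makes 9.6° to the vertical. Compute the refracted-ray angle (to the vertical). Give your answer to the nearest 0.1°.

6.8°

sin θ₁/V₁ = sin θ₂/V₂ ⇒ sin θ₂ = 801·sin 9.6°/1126 = 801·0.1668/1126 = 0.1186.
θ₂ = sin⁻¹(0.1186) = 6.81° (from vertical).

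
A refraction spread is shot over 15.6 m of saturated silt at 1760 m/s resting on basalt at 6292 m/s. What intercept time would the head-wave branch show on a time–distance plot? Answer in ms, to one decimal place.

17.0 ms

tᵢ = 2h·√(V₂²−V₁²)/(V₁V₂).
√(V₂²−V₁²) = √(6292²−1760²) = 6040.8 m/s.
tᵢ = 2·15.6·6040.8/(1760·6292) = 0.01702 s.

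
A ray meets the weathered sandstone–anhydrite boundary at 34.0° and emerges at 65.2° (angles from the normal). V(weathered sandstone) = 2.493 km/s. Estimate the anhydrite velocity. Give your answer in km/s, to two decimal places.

4.05 km/s

sin 34.0° = 0.5592; sin 65.2° = 0.9078.
V₂ = V₁·(sin θ₂/sin θ₁) = 2.493·(0.9078/0.5592) = 4.05 km/s.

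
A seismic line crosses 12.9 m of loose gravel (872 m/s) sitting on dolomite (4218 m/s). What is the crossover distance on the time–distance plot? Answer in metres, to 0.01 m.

31.82 m

x_cross = 2h·√((V₂+V₁)/(V₂−V₁)).
(V₂+V₁)/(V₂−V₁) = (4218+872)/(4218−872) = 1.5212; √ = 1.2334.
x_cross = 2·12.9·1.2334 = 31.82 m.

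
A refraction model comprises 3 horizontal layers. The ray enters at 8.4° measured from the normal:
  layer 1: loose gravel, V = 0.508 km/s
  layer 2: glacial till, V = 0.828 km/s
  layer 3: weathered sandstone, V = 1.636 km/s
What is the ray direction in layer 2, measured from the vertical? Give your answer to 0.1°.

13.8°

Snell's law across each interface conserves sin θ / V, so sin θ_2 = V_2·sin θ₁/V₁.
sin θ_2 = 0.828 × sin 8.4° / 0.508 = 0.2381.
θ_2 = 13.77° from the vertical.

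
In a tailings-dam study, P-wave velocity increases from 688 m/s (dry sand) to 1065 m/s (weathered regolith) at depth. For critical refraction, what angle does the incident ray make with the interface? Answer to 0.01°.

At critical incidence the refracted ray runs along the interface (θ₂ = 90°), so sin θ_c = V₁/V₂.
θ_c = arcsin(688/1065) = arcsin 0.6460 = 40.24°.
Measured from the interface: 90° − 40.24° = 49.76°.

49.76°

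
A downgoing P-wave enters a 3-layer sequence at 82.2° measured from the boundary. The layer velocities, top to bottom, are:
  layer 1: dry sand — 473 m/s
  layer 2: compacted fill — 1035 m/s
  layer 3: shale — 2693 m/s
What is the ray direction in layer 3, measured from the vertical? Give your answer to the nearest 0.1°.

50.6°

From the normal: θ₁ = 90° − 82.2° = 7.8°.
Snell's law across each interface conserves sin θ / V, so sin θ_3 = V_3·sin θ₁/V₁.
sin θ_3 = 2693 × sin 7.8° / 473 = 0.7727.
θ_3 = 50.60° from the vertical.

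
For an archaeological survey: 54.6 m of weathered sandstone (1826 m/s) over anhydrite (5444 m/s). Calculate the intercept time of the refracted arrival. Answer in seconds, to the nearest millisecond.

θ_c = arcsin(V₁/V₂) = arcsin(1826/5444) = 19.60°; cos θ_c = 0.9421.
tᵢ = 2h·cos θ_c / V₁ = 2·54.6·0.9421 / 1826 = 0.05634 s.

0.056 s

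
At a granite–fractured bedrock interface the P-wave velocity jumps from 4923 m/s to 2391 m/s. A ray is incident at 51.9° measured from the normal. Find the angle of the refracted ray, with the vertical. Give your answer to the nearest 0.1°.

22.5°

Snell's law: sin θ₂ = (V₂/V₁)·sin θ₁ = (2391/4923)·sin 51.9° = 0.3822.
θ₂ = sin⁻¹(0.3822) = 22.47° (from vertical).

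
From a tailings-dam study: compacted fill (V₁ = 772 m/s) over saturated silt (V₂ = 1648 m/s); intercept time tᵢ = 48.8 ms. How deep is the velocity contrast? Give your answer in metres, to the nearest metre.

21 m

θ_c = arcsin(772/1648) = 27.93°; cos θ_c = 0.8835.
tᵢ = 2h cos θ_c/V₁ ⇒ h = tᵢ·V₁/(2 cos θ_c) = 0.0488·772/(2·0.8835) = 21.32 m.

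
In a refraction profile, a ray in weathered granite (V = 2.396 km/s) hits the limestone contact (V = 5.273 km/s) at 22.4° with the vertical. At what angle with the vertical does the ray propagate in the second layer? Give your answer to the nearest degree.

sin θ₁/V₁ = sin θ₂/V₂ ⇒ sin θ₂ = 5.273·sin 22.4°/2.396 = 5.273·0.3811/2.396 = 0.8386.
θ₂ = arcsin 0.8386 = 57.00° from the normal.

57°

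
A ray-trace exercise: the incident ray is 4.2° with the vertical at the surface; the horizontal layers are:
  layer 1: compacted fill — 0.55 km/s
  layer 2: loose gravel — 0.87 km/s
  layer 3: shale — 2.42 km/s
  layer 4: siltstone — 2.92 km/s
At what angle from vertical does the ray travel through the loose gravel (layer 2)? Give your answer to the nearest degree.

Ray parameter p = sin 4.2° / 0.55 = 1.3316e-01 s/km.
sin θ_2 = p·V_2 = 1.3316e-01 × 0.87 = 0.1158.
θ_2 = 6.65° from the vertical.

7°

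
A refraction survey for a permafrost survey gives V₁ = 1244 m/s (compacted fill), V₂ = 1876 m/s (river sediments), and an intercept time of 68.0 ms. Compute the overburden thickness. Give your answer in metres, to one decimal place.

h = tᵢ·V₁·V₂ / (2·√(V₂²−V₁²)).
√(V₂²−V₁²) = √(1876² − 1244²) = 1404.2 m/s.
h = 0.068 s × 1244 × 1876 / (2 × 1404.2) = 56.51 m.

56.5 m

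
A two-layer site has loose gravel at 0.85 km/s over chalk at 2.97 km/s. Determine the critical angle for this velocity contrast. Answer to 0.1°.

At critical incidence the refracted ray runs along the interface (θ₂ = 90°), so sin θ_c = V₁/V₂.
θ_c = arcsin(0.85/2.97) = arcsin 0.2862 = 16.63°.

16.6°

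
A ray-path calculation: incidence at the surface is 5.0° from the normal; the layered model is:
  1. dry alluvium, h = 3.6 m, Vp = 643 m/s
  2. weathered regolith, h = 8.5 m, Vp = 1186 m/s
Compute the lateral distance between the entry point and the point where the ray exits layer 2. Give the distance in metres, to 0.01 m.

p = sin θ₁/V₁ = sin 5.0°/643 = 1.3555e-04 s/m is conserved through the stack.
Layer 1: θ = 5.00°; offset = 3.6·tan 5.00° = 0.3150 m.
Layer 2: sin θ = p·1186 = 0.1608 → θ = 9.25°; offset = 8.5·tan 9.25° = 1.3844 m.
Summing the layer offsets gives 1.6994 m.

1.70 m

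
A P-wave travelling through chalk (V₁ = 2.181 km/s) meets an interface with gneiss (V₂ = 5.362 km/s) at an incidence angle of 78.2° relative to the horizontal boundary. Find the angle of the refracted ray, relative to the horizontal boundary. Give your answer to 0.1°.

Convert to the normal: θ₁ = 90° − 78.2° = 11.8°.
sin θ₁/V₁ = sin θ₂/V₂ ⇒ sin θ₂ = 5.362·sin 11.8°/2.181 = 5.362·0.2045/2.181 = 0.5028.
θ₂ = sin⁻¹(0.5028) = 30.18° (from vertical).
From the interface: 90° − 30.18° = 59.82°.

59.8°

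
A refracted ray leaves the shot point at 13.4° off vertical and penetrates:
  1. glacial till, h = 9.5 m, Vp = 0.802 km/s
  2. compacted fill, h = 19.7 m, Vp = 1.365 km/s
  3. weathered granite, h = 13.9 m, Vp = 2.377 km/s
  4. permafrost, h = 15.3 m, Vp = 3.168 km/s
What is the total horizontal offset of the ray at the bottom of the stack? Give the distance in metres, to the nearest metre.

59 m

Ray parameter p = sin 13.4° / 0.802 km/s = 2.8896e-01 s/km.
Layer 1: θ = 13.40°; offset = 9.5·tan 13.40° = 2.263 m.
Layer 2: sin θ = p·1.365 = 0.3944 → θ = 23.23°; offset = 19.7·tan 23.23° = 8.456 m.
Layer 3: sin θ = p·2.377 = 0.6869 → θ = 43.38°; offset = 13.9·tan 43.38° = 13.136 m.
Layer 4: sin θ = p·3.168 = 0.9154 → θ = 66.27°; offset = 15.3·tan 66.27° = 34.800 m.
Σ offsets = 58.656 m.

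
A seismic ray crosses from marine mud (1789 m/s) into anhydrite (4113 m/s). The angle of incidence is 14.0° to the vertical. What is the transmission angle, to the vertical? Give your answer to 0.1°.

sin θ₁/V₁ = sin θ₂/V₂ ⇒ sin θ₂ = 4113·sin 14.0°/1789 = 4113·0.2419/1789 = 0.5562.
θ₂ = sin⁻¹(0.5562) = 33.79° (from vertical).

33.8°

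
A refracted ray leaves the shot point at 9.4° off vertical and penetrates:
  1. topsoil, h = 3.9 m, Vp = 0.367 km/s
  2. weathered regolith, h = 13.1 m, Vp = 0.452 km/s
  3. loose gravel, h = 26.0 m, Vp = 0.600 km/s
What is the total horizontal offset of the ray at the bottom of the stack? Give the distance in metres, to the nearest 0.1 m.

10.5 m

Apply Snell's law at each interface; in layer i the horizontal offset is hᵢ·tan θᵢ.
Layer 1: θ = 9.40°; offset = 3.9·tan 9.40° = 0.646 m.
Layer 2: sin θ = 0.452·sin 9.4°/0.367 = 0.2012, θ = 11.60°; offset = 13.1·tan 11.60° = 2.690 m.
Layer 3: sin θ = 0.600·sin 9.4°/0.367 = 0.2670, θ = 15.49°; offset = 26.0·tan 15.49° = 7.204 m.
Σ offsets = 10.540 m.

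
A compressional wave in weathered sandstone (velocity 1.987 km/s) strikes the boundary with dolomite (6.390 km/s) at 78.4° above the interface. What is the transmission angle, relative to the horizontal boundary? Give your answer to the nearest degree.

Angle from the normal: 90° − 78.4° = 11.6°.
sin θ₁/V₁ = sin θ₂/V₂ ⇒ sin θ₂ = 6.390·sin 11.6°/1.987 = 6.390·0.2011/1.987 = 0.6466.
θ₂ = sin⁻¹(0.6466) = 40.29° (from vertical).
From the interface: 90° − 40.29° = 49.71°.

50°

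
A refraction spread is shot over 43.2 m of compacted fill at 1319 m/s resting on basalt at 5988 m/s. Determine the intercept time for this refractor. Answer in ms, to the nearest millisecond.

64 ms

tᵢ = 2h·√(V₂²−V₁²)/(V₁V₂).
√(V₂²−V₁²) = √(5988²−1319²) = 5840.9 m/s.
tᵢ = 2·43.2·5840.9/(1319·5988) = 0.06390 s.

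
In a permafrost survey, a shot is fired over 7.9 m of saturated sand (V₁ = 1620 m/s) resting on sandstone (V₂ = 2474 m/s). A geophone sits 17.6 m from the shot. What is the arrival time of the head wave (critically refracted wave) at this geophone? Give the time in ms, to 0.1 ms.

14.5 ms

θ_c = arcsin(V₁/V₂) = arcsin(1620/2474) = 40.91°, cos θ_c = 0.7558.
Intercept time tᵢ = 2h cos θ_c / V₁ = 2·7.9·0.7558/1620 = 0.00737 s.
t = x/V₂ + tᵢ = 17.6/2474 + 0.00737 = 0.01449 s.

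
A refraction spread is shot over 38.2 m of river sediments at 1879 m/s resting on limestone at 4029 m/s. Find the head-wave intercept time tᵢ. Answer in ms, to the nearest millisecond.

36 ms

tᵢ = 2h·√(V₂²−V₁²)/(V₁V₂).
√(V₂²−V₁²) = √(4029²−1879²) = 3564.0 m/s.
tᵢ = 2·38.2·3564.0/(1879·4029) = 0.03597 s.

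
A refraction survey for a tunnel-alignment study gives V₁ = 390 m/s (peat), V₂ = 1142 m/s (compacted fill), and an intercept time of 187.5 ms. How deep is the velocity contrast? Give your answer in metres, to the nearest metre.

θ_c = arcsin(390/1142) = 19.97°; cos θ_c = 0.9399.
tᵢ = 2h cos θ_c/V₁ ⇒ h = tᵢ·V₁/(2 cos θ_c) = 0.1875·390/(2·0.9399) = 38.90 m.

39 m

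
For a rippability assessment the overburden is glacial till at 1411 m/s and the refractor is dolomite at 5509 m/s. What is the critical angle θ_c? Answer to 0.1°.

14.8°

At critical incidence the refracted ray runs along the interface (θ₂ = 90°), so sin θ_c = V₁/V₂.
θ_c = arcsin(1411/5509) = arcsin 0.2561 = 14.84°.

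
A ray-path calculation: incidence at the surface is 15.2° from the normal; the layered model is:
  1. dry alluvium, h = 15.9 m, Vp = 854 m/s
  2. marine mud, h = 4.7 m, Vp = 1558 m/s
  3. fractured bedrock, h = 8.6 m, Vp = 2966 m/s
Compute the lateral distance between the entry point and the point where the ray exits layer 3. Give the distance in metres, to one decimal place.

25.8 m

p = sin θ₁/V₁ = sin 15.2°/854 = 3.0701e-04 s/m is conserved through the stack.
Layer 1: θ = 15.20°; offset = 15.9·tan 15.20° = 4.320 m.
Layer 2: sin θ = p·1558 = 0.4783 → θ = 28.58°; offset = 4.7·tan 28.58° = 2.560 m.
Layer 3: sin θ = p·2966 = 0.9106 → θ = 65.59°; offset = 8.6·tan 65.59° = 18.948 m.
Summing the layer offsets gives 25.828 m.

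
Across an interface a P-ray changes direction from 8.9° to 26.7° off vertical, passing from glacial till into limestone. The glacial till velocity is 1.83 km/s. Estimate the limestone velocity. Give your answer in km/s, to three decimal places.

5.315 km/s

Snell's law: sin 8.9°/V₁ = sin 26.7°/V₂.
V₂ = V₁·sin 26.7°/sin 8.9° = 1.83 × 2.9043 = 5.315 km/s.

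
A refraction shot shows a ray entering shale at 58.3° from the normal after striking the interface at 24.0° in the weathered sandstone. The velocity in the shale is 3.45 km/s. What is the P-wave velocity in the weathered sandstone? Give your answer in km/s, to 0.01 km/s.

1.65 km/s

Snell's law: sin 24.0°/V₁ = sin 58.3°/V₂.
V₁ = V₂·sin 24.0°/sin 58.3° = 3.45 × 0.4781 = 1.65 km/s.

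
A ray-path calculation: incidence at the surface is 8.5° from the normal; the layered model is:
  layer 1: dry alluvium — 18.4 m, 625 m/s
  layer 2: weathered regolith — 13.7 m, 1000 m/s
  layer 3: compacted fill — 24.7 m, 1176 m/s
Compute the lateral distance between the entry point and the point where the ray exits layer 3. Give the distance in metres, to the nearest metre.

13 m

Ray parameter p = sin 8.5° / 625 m/s = 2.3650e-04 s/m.
Layer 1: θ = 8.50°; offset = 18.4·tan 8.50° = 2.750 m.
Layer 2: sin θ = p·1000 = 0.2365 → θ = 13.68°; offset = 13.7·tan 13.68° = 3.335 m.
Layer 3: sin θ = p·1176 = 0.2781 → θ = 16.15°; offset = 24.7·tan 16.15° = 7.152 m.
Σ offsets = 13.236 m.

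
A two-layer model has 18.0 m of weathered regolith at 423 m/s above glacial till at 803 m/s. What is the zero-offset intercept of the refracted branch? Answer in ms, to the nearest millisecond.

θ_c = arcsin(V₁/V₂) = arcsin(423/803) = 31.79°; cos θ_c = 0.8500.
tᵢ = 2h·cos θ_c / V₁ = 2·18.0·0.8500 / 423 = 0.07234 s.

72 ms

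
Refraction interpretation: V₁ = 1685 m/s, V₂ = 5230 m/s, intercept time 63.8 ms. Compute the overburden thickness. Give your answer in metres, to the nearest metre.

57 m

h = tᵢ·V₁·V₂ / (2·√(V₂²−V₁²)).
√(V₂²−V₁²) = √(5230² − 1685²) = 4951.1 m/s.
h = 0.0638 s × 1685 × 5230 / (2 × 4951.1) = 56.78 m.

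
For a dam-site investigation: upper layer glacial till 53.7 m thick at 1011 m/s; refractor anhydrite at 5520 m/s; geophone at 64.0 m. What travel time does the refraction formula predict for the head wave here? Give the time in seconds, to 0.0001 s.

0.1160 s

t = x/V₂ + 2h·√(V₂²−V₁²)/(V₁V₂).
√(V₂²−V₁²) = √(5520²−1011²) = 5426.6 m/s; delay term = 2·53.7·5426.6/(1011·5520) = 0.10443 s.
t = 64.0/5520 + 0.10443 = 0.11603 s.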